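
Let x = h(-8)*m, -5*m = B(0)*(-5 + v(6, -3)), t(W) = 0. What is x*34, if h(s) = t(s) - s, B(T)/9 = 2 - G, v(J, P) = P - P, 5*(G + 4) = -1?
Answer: 75888/5 ≈ 15178.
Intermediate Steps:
G = -21/5 (G = -4 + (1/5)*(-1) = -4 - 1/5 = -21/5 ≈ -4.2000)
v(J, P) = 0
B(T) = 279/5 (B(T) = 9*(2 - 1*(-21/5)) = 9*(2 + 21/5) = 9*(31/5) = 279/5)
h(s) = -s (h(s) = 0 - s = -s)
m = 279/5 (m = -279*(-5 + 0)/25 = -279*(-5)/25 = -1/5*(-279) = 279/5 ≈ 55.800)
x = 2232/5 (x = -1*(-8)*(279/5) = 8*(279/5) = 2232/5 ≈ 446.40)
x*34 = (2232/5)*34 = 75888/5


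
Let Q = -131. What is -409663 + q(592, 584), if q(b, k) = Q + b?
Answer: -409202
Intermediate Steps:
q(b, k) = -131 + b
-409663 + q(592, 584) = -409663 + (-131 + 592) = -409663 + 461 = -409202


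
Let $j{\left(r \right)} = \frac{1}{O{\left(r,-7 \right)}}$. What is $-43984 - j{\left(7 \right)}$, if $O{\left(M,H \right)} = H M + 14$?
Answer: $- \frac{1539439}{35} \approx -43984.0$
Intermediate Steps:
$O{\left(M,H \right)} = 14 + H M$
$j{\left(r \right)} = \frac{1}{14 - 7 r}$
$-43984 - j{\left(7 \right)} = -43984 - - \frac{1}{-14 + 7 \cdot 7} = -43984 - - \frac{1}{-14 + 49} = -43984 - - \frac{1}{35} = -43984 + \frac{1}{35} = - \frac{1539439}{35}$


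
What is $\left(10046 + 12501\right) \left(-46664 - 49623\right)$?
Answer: $-2170982989$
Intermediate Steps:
$\left(10046 + 12501\right) \left(-46664 - 49623\right) = 22547 \left(-96287\right) = -2170982989$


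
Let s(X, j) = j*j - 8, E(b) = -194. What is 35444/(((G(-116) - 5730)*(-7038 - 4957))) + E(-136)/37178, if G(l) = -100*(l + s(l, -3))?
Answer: -3686175033/643283033675 ≈ -0.0057303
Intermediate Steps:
s(X, j) = -8 + j² (s(X, j) = j² - 8 = -8 + j²)
G(l) = -100 - 100*l (G(l) = -100*(l + (-8 + (-3)²)) = -100*(l + (-8 + 9)) = -100*(l + 1) = -100*(1 + l) = -100 - 100*l)
35444/(((G(-116) - 5730)*(-7038 - 4957))) + E(-136)/37178 = 35444/((((-100 - 100*(-116)) - 5730)*(-7038 - 4957))) - 194/37178 = 35444/((((-100 + 11600) - 5730)*(-11995))) - 194*1/37178 = 35444/(((11500 - 5730)*(-11995))) - 97/18589 = 35444/((5770*(-11995))) - 97/18589 = 35444/(-69211150) - 97/18589 = 35444*(-1/69211150) - 97/18589 = -17722/34605575 - 97/18589 = -3686175033/643283033675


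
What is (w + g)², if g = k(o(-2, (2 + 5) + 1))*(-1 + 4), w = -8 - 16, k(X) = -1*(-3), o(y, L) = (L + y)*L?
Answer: 225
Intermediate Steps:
o(y, L) = L*(L + y)
k(X) = 3
w = -24
g = 9 (g = 3*(-1 + 4) = 3*3 = 9)
(w + g)² = (-24 + 9)² = (-15)² = 225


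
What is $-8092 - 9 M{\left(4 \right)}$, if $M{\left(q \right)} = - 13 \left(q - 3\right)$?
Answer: $-7975$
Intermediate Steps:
$M{\left(q \right)} = 39 - 13 q$ ($M{\left(q \right)} = - 13 \left(-3 + q\right) = 39 - 13 q$)
$-8092 - 9 M{\left(4 \right)} = -8092 - 9 \left(39 - 52\right) = -8092 - -117 = -8092 + 117 = -7975$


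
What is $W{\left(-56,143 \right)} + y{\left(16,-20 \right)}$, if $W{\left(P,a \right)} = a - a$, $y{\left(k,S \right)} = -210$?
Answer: $-210$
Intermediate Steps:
$W{\left(P,a \right)} = 0$
$W{\left(-56,143 \right)} + y{\left(16,-20 \right)} = 0 - 210 = -210$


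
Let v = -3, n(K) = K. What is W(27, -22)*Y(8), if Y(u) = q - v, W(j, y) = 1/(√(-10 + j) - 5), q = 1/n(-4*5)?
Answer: -59/32 - 59*√17/160 ≈ -3.3641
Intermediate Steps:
q = -1/20 (q = 1/(-4*5) = 1/(-20) = -1/20 ≈ -0.050000)
W(j, y) = 1/(-5 + √(-10 + j))
Y(u) = 59/20 (Y(u) = -1/20 - 1*(-3) = -1/20 + 3 = 59/20)
W(27, -22)*Y(8) = (59/20)/(-5 + √(-10 + 27)) = (59/20)/(-5 + √17) = 59/(20*(-5 + √17))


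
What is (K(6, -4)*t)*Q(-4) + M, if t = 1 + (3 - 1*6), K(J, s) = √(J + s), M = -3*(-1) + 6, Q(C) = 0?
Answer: 9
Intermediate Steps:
M = 9 (M = 3 + 6 = 9)
t = -2 (t = 1 + (3 - 6) = 1 - 3 = -2)
(K(6, -4)*t)*Q(-4) + M = (√(6 - 4)*(-2))*0 + 9 = (√2*(-2))*0 + 9 = -2*√2*0 + 9 = 0 + 9 = 9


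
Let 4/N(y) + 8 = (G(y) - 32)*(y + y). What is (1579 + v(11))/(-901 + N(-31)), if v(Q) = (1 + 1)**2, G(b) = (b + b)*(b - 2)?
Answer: -49419677/28128320 ≈ -1.7569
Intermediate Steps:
G(b) = 2*b*(-2 + b) (G(b) = (2*b)*(-2 + b) = 2*b*(-2 + b))
v(Q) = 4 (v(Q) = 2**2 = 4)
N(y) = 4/(-8 + 2*y*(-32 + 2*y*(-2 + y))) (N(y) = 4/(-8 + (2*y*(-2 + y) - 32)*(y + y)) = 4/(-8 + (-32 + 2*y*(-2 + y))*(2*y)) = 4/(-8 + 2*y*(-32 + 2*y*(-2 + y))))
(1579 + v(11))/(-901 + N(-31)) = (1579 + 4)/(-901 - 1/(2 + 16*(-31) - 1*(-31)**2*(-2 - 31))) = 1583/(-901 - 1/(2 - 496 - 1*961*(-33))) = 1583/(-901 - 1/(2 - 496 + 31713)) = 1583/(-901 - 1/31219) = 1583/(-28128320/31219) = 1583*(-31219/28128320) = -49419677/28128320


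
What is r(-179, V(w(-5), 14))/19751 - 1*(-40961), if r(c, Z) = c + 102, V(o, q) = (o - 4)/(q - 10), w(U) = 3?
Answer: 809020634/19751 ≈ 40961.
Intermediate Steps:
V(o, q) = (-4 + o)/(-10 + q)
r(c, Z) = 102 + c
r(-179, V(w(-5), 14))/19751 - 1*(-40961) = (102 - 179)/19751 - 1*(-40961) = -77*1/19751 + 40961 = -77/19751 + 40961 = 809020634/19751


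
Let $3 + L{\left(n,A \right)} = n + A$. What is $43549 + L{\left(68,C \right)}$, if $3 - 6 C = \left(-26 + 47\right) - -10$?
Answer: $\frac{130828}{3} \approx 43609.0$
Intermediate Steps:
$C = - \frac{14}{3}$ ($C = \frac{1}{2} - \frac{\left(-26 + 47\right) - -10}{6} = \frac{1}{2} - \frac{21 + 10}{6} = \frac{1}{2} - \frac{31}{6} = - \frac{14}{3} \approx -4.6667$)
$L{\left(n,A \right)} = -3 + A + n$ ($L{\left(n,A \right)} = -3 + \left(n + A\right) = -3 + \left(A + n\right) = -3 + A + n$)
$43549 + L{\left(68,C \right)} = 43549 - - \frac{181}{3} = 43549 + \frac{181}{3} = \frac{130828}{3}$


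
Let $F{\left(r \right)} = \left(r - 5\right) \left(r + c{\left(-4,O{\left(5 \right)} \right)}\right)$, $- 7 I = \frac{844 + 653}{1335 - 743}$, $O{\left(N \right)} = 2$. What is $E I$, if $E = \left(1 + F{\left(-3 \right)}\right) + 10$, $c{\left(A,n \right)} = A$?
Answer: $- \frac{100299}{4144} \approx -24.203$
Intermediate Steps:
$I = - \frac{1497}{4144}$ ($I = - \frac{\left(844 + 653\right) \frac{1}{1335 - 743}}{7} = - \frac{1497 \cdot \frac{1}{592}}{7} = \left(- \frac{1}{7}\right) \frac{1497}{592} = - \frac{1497}{4144} \approx -0.36125$)
$F{\left(r \right)} = \left(-5 + r\right) \left(-4 + r\right)$ ($F{\left(r \right)} = \left(r - 5\right) \left(r - 4\right) = \left(-5 + r\right) \left(-4 + r\right)$)
$E = 67$ ($E = \left(1 + \left(20 + \left(-3\right)^{2} - -27\right)\right) + 10 = \left(1 + \left(20 + 9 + 27\right)\right) + 10 = \left(1 + 56\right) + 10 = 57 + 10 = 67$)
$E I = 67 \left(- \frac{1497}{4144}\right) = - \frac{100299}{4144}$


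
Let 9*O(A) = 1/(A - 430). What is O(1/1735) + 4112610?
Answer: 27613877199275/6714441 ≈ 4.1126e+6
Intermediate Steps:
O(A) = 1/(9*(-430 + A)) (O(A) = 1/(9*(A - 430)) = 1/(9*(-430 + A)))
O(1/1735) + 4112610 = 1/(9*(-430 + 1/1735)) + 4112610 = 1/(9*(-746049/1735)) + 4112610 = (⅑)*(-1735/746049) + 4112610 = -1735/6714441 + 4112610 = 27613877199275/6714441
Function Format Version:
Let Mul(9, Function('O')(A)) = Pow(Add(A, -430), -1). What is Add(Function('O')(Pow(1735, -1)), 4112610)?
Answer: Rational(27613877199275, 6714441) ≈ 4.1126e+6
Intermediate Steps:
Function('O')(A) = Mul(Rational(1, 9), Pow(Add(-430, A), -1)) (Function('O')(A) = Mul(Rational(1, 9), Pow(Add(A, -430), -1)) = Mul(Rational(1, 9), Pow(Add(-430, A), -1)))
Add(Function('O')(Pow(1735, -1)), 4112610) = Add(Mul(Rational(1, 9), Pow(Add(-430, Pow(1735, -1)), -1)), 4112610) = Add(Mul(Rational(1, 9), Pow(Add(-430, Rational(1, 1735)), -1)), 4112610) = Add(Mul(Rational(1, 9), Pow(Rational(-746049, 1735), -1)), 4112610) = Add(Mul(Rational(1, 9), Rational(-1735, 746049)), 4112610) = Add(Rational(-1735, 6714441), 4112610) = Rational(27613877199275, 6714441)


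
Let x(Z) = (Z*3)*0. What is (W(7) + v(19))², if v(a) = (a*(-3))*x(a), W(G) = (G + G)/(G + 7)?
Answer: 1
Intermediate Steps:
W(G) = 2*G/(7 + G) (W(G) = (2*G)/(7 + G) = 2*G/(7 + G))
x(Z) = 0 (x(Z) = (3*Z)*0 = 0)
v(a) = 0 (v(a) = (a*(-3))*0 = -3*a*0 = 0)
(W(7) + v(19))² = (2*7/(7 + 7) + 0)² = (2*7/14 + 0)² = (2*7*(1/14) + 0)² = (1 + 0)² = 1² = 1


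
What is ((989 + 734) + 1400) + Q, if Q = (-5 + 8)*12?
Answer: 3159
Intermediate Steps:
Q = 36 (Q = 3*12 = 36)
((989 + 734) + 1400) + Q = ((989 + 734) + 1400) + 36 = (1723 + 1400) + 36 = 3123 + 36 = 3159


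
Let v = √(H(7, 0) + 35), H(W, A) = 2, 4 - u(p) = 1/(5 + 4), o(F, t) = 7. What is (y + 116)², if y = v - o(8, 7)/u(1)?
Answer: 326966/25 + 1142*√37/5 ≈ 14468.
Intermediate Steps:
u(p) = 35/9 (u(p) = 4 - 1/(5 + 4) = 4 - 1/9 = 4 - 1*⅑ = 4 - ⅑ = 35/9)
v = √37 (v = √(2 + 35) = √37 ≈ 6.0828)
y = -9/5 + √37 (y = √37 - 7/35/9 = √37 - 7*9/35 = √37 - 1*9/5 = √37 - 9/5 = -9/5 + √37 ≈ 4.2828)
(y + 116)² = ((-9/5 + √37) + 116)² = (571/5 + √37)²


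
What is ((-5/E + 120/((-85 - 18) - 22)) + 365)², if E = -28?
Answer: 65001032209/490000 ≈ 1.3266e+5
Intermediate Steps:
((-5/E + 120/((-85 - 18) - 22)) + 365)² = ((-5/(-28) + 120/((-85 - 18) - 22)) + 365)² = ((-5*(-1/28) + 120/(-103 - 22)) + 365)² = ((5/28 + 120/(-125)) + 365)² = ((5/28 + 120*(-1/125)) + 365)² = ((5/28 - 24/25) + 365)² = (-547/700 + 365)² = (254953/700)² = 65001032209/490000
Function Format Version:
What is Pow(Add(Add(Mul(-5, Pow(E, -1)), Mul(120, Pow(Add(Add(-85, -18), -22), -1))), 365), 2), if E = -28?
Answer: Rational(65001032209, 490000) ≈ 1.3266e+5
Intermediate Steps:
Pow(Add(Add(Mul(-5, Pow(E, -1)), Mul(120, Pow(Add(Add(-85, -18), -22), -1))), 365), 2) = Pow(Add(Add(Mul(-5, Pow(-28, -1)), Mul(120, Pow(Add(Add(-85, -18), -22), -1))), 365), 2) = Pow(Add(Add(Mul(-5, Rational(-1, 28)), Mul(120, Pow(Add(-103, -22), -1))), 365), 2) = Pow(Add(Add(Rational(5, 28), Mul(120, Pow(-125, -1))), 365), 2) = Pow(Add(Add(Rational(5, 28), Mul(120, Rational(-1, 125))), 365), 2) = Pow(Add(Add(Rational(5, 28), Rational(-24, 25)), 365), 2) = Pow(Add(Rational(-547, 700), 365), 2) = Pow(Rational(254953, 700), 2) = Rational(65001032209, 490000)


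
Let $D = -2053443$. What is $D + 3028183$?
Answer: $974740$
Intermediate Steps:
$D + 3028183 = -2053443 + 3028183 = 974740$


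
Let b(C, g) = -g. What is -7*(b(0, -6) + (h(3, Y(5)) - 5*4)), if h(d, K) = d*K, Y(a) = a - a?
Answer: 98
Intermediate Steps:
Y(a) = 0
h(d, K) = K*d
-7*(b(0, -6) + (h(3, Y(5)) - 5*4)) = -7*(-1*(-6) + (0*3 - 5*4)) = -7*(6 + (0 - 20)) = -7*(6 - 20) = -7*(-14) = 98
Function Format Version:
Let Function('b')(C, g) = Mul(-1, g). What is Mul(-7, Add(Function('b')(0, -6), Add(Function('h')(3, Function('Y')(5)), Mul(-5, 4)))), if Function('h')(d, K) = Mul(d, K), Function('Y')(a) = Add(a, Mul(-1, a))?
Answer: 98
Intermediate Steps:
Function('Y')(a) = 0
Function('h')(d, K) = Mul(K, d)
Mul(-7, Add(Function('b')(0, -6), Add(Function('h')(3, Function('Y')(5)), Mul(-5, 4)))) = Mul(-7, Add(Mul(-1, -6), Add(Mul(0, 3), Mul(-5, 4)))) = Mul(-7, Add(6, Add(0, -20))) = Mul(-7, Add(6, -20)) = Mul(-7, -14) = 98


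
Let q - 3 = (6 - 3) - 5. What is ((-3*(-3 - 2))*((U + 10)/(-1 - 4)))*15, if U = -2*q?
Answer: -360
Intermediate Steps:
q = 1 (q = 3 + ((6 - 3) - 5) = 3 + (3 - 5) = 3 - 2 = 1)
U = -2 (U = -2*1 = -2)
((-3*(-3 - 2))*((U + 10)/(-1 - 4)))*15 = ((-3*(-3 - 2))*((-2 + 10)/(-1 - 4)))*15 = ((-3*(-5))*(8/(-5)))*15 = (15*(8*(-1/5)))*15 = (15*(-8/5))*15 = -24*15 = -360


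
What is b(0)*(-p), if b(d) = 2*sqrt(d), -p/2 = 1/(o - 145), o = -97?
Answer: 0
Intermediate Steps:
p = 1/121 (p = -2/(-97 - 145) = -2/(-242) = -2*(-1/242) = 1/121 ≈ 0.0082645)
b(0)*(-p) = (2*sqrt(0))*(-1*1/121) = (2*0)*(-1/121) = 0*(-1/121) = 0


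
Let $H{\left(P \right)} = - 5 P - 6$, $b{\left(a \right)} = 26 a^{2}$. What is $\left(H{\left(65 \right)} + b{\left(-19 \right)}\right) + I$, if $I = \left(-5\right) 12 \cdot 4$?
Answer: $8815$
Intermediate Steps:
$I = -240$ ($I = \left(-60\right) 4 = -240$)
$H{\left(P \right)} = -6 - 5 P$
$\left(H{\left(65 \right)} + b{\left(-19 \right)}\right) + I = \left(\left(-6 - 325\right) + 26 \left(-19\right)^{2}\right) - 240 = \left(\left(-6 - 325\right) + 26 \cdot 361\right) - 240 = \left(-331 + 9386\right) - 240 = 9055 - 240 = 8815$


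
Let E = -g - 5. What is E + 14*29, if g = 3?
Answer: 398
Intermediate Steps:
E = -8 (E = -1*3 - 5 = -3 - 5 = -8)
E + 14*29 = -8 + 14*29 = -8 + 406 = 398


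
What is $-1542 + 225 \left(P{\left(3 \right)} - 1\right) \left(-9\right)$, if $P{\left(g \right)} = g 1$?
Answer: $-5592$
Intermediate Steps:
$P{\left(g \right)} = g$
$-1542 + 225 \left(P{\left(3 \right)} - 1\right) \left(-9\right) = -1542 + 225 \left(3 - 1\right) \left(-9\right) = -1542 + 225 \cdot 2 \left(-9\right) = -1542 + 225 \left(-18\right) = -1542 - 4050 = -5592$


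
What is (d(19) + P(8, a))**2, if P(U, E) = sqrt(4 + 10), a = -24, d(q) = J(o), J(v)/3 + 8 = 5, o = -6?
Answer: (9 - sqrt(14))**2 ≈ 27.650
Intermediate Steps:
J(v) = -9 (J(v) = -24 + 3*5 = -24 + 15 = -9)
d(q) = -9
P(U, E) = sqrt(14)
(d(19) + P(8, a))**2 = (-9 + sqrt(14))**2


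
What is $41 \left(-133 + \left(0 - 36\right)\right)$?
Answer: $-6929$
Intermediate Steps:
$41 \left(-133 + \left(0 - 36\right)\right) = 41 \left(-133 - 36\right) = 41 \left(-169\right) = -6929$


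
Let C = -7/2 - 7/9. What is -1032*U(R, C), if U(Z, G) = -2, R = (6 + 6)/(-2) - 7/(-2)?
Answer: 2064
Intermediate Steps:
C = -77/18 (C = -7*½ - 7*⅑ = -7/2 - 7/9 = -77/18 ≈ -4.2778)
R = -5/2 (R = 12*(-½) - 7*(-½) = -6 + 7/2 = -5/2 ≈ -2.5000)
-1032*U(R, C) = -1032*(-2) = 2064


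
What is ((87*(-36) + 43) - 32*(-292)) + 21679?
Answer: 27934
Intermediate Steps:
((87*(-36) + 43) - 32*(-292)) + 21679 = ((-3132 + 43) + 9344) + 21679 = (-3089 + 9344) + 21679 = 6255 + 21679 = 27934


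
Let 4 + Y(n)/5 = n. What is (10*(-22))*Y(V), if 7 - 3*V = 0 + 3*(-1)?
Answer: 2200/3 ≈ 733.33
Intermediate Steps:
V = 10/3 (V = 7/3 - (0 + 3*(-1))/3 = 7/3 - (0 - 3)/3 = 7/3 - ⅓*(-3) = 7/3 + 1 = 10/3 ≈ 3.3333)
Y(n) = -20 + 5*n
(10*(-22))*Y(V) = (10*(-22))*(-20 + 5*(10/3)) = -220*(-20 + 50/3) = -220*(-10/3) = 2200/3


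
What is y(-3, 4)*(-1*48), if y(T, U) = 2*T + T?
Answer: 432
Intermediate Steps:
y(T, U) = 3*T
y(-3, 4)*(-1*48) = (3*(-3))*(-1*48) = -9*(-48) = 432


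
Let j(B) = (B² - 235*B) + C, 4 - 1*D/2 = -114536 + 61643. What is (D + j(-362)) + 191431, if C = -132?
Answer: 513207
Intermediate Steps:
D = 105794 (D = 8 - 2*(-114536 + 61643) = 8 - 2*(-52893) = 8 + 105786 = 105794)
j(B) = -132 + B² - 235*B (j(B) = (B² - 235*B) - 132 = -132 + B² - 235*B)
(D + j(-362)) + 191431 = (105794 + (-132 + (-362)² - 235*(-362))) + 191431 = (105794 + (-132 + 131044 + 85070)) + 191431 = (105794 + 215982) + 191431 = 321776 + 191431 = 513207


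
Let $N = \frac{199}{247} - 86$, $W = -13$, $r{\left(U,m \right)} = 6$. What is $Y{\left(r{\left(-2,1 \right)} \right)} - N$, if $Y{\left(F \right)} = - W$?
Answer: $\frac{24254}{247} \approx 98.194$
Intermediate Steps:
$N = - \frac{21043}{247}$ ($N = 199 \cdot \frac{1}{247} - 86 = \frac{199}{247} - 86 = - \frac{21043}{247} \approx -85.194$)
$Y{\left(F \right)} = 13$ ($Y{\left(F \right)} = \left(-1\right) \left(-13\right) = 13$)
$Y{\left(r{\left(-2,1 \right)} \right)} - N = 13 - - \frac{21043}{247} = 13 + \frac{21043}{247} = \frac{24254}{247}$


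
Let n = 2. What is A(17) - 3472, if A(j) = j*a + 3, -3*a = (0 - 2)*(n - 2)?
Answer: -3469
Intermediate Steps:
a = 0 (a = -(0 - 2)*(2 - 2)/3 = -(-2)*0/3 = -⅓*0 = 0)
A(j) = 3 (A(j) = j*0 + 3 = 0 + 3 = 3)
A(17) - 3472 = 3 - 3472 = -3469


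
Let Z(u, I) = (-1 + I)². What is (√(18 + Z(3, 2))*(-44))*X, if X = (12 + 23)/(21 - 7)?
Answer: -110*√19 ≈ -479.48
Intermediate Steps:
X = 5/2 (X = 35/14 = 35*(1/14) = 5/2 ≈ 2.5000)
(√(18 + Z(3, 2))*(-44))*X = (√(18 + (-1 + 2)²)*(-44))*(5/2) = (√(18 + 1²)*(-44))*(5/2) = (√(18 + 1)*(-44))*(5/2) = (√19*(-44))*(5/2) = -44*√19*(5/2) = -110*√19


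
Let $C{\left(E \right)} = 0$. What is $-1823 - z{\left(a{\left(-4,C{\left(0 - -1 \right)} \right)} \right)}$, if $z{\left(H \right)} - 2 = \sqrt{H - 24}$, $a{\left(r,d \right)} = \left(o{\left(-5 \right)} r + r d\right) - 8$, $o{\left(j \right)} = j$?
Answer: $-1825 - 2 i \sqrt{3} \approx -1825.0 - 3.4641 i$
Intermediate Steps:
$a{\left(r,d \right)} = -8 - 5 r + d r$ ($a{\left(r,d \right)} = \left(- 5 r + r d\right) - 8 = \left(- 5 r + d r\right) - 8 = -8 - 5 r + d r$)
$z{\left(H \right)} = 2 + \sqrt{-24 + H}$ ($z{\left(H \right)} = 2 + \sqrt{H - 24} = 2 + \sqrt{-24 + H}$)
$-1823 - z{\left(a{\left(-4,C{\left(0 - -1 \right)} \right)} \right)} = -1823 - \left(2 + \sqrt{-24 - -12}\right) = -1823 - \left(2 + \sqrt{-24 + \left(-8 + 20 + 0\right)}\right) = -1823 - \left(2 + \sqrt{-24 + 12}\right) = -1823 - \left(2 + \sqrt{-12}\right) = -1823 - \left(2 + 2 i \sqrt{3}\right) = -1825 - 2 i \sqrt{3}$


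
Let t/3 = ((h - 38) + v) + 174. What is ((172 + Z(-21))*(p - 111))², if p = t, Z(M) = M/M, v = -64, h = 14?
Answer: 646735761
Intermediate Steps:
Z(M) = 1
t = 258 (t = 3*(((14 - 38) - 64) + 174) = 3*((-24 - 64) + 174) = 3*(-88 + 174) = 3*86 = 258)
p = 258
((172 + Z(-21))*(p - 111))² = ((172 + 1)*(258 - 111))² = (173*147)² = 25431² = 646735761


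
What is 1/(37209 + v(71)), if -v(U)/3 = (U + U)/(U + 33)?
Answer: 52/1934655 ≈ 2.6878e-5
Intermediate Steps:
v(U) = -6*U/(33 + U) (v(U) = -3*(U + U)/(U + 33) = -3*2*U/(33 + U) = -6*U/(33 + U))
1/(37209 + v(71)) = 1/(37209 - 6*71/(33 + 71)) = 1/(37209 - 6*71/104) = 1/(37209 - 6*71*1/104) = 1/(37209 - 213/52) = 1/(1934655/52) = 52/1934655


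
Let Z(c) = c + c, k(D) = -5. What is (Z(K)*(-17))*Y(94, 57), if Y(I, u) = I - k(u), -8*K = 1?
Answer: 1683/4 ≈ 420.75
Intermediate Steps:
K = -1/8 (K = -1/8*1 = -1/8 ≈ -0.12500)
Z(c) = 2*c
Y(I, u) = 5 + I (Y(I, u) = I - 1*(-5) = I + 5 = 5 + I)
(Z(K)*(-17))*Y(94, 57) = ((2*(-1/8))*(-17))*(5 + 94) = -1/4*(-17)*99 = (17/4)*99 = 1683/4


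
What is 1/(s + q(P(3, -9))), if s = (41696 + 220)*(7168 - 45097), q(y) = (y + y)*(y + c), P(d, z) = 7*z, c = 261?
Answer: -1/1589856912 ≈ -6.2899e-10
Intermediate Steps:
q(y) = 2*y*(261 + y) (q(y) = (y + y)*(y + 261) = (2*y)*(261 + y) = 2*y*(261 + y))
s = -1589831964 (s = 41916*(-37929) = -1589831964)
1/(s + q(P(3, -9))) = 1/(-1589831964 + 2*(7*(-9))*(261 + 7*(-9))) = 1/(-1589831964 + 2*(-63)*(261 - 63)) = 1/(-1589831964 + 2*(-63)*198) = 1/(-1589831964 - 24948) = 1/(-1589856912) = -1/1589856912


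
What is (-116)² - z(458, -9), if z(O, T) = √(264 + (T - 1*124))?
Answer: 13456 - √131 ≈ 13445.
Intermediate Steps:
z(O, T) = √(140 + T) (z(O, T) = √(264 + (T - 124)) = √(264 + (-124 + T)) = √(140 + T))
(-116)² - z(458, -9) = (-116)² - √(140 - 9) = 13456 - √131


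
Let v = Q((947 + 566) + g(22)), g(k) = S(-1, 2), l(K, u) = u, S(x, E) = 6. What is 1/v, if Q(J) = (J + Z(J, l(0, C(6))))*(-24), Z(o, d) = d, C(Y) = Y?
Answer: -1/36600 ≈ -2.7322e-5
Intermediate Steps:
g(k) = 6
Q(J) = -144 - 24*J (Q(J) = (J + 6)*(-24) = (6 + J)*(-24) = -144 - 24*J)
v = -36600 (v = -144 - 24*((947 + 566) + 6) = -144 - 24*(1513 + 6) = -144 - 24*1519 = -144 - 36456 = -36600)
1/v = 1/(-36600) = -1/36600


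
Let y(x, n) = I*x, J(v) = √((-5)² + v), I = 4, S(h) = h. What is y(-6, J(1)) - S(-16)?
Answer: -8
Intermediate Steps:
J(v) = √(25 + v)
y(x, n) = 4*x
y(-6, J(1)) - S(-16) = 4*(-6) - 1*(-16) = -24 + 16 = -8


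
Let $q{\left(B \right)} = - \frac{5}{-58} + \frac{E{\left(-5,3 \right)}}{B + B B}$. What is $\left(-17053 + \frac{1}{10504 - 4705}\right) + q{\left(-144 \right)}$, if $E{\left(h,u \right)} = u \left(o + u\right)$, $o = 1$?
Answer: $- \frac{546794903607}{32064604} \approx -17053.0$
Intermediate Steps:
$E{\left(h,u \right)} = u \left(1 + u\right)$
$q{\left(B \right)} = \frac{5}{58} + \frac{12}{B + B^{2}}$ ($q{\left(B \right)} = - \frac{5}{-58} + \frac{3 \left(1 + 3\right)}{B + B B} = \left(-5\right) \left(- \frac{1}{58}\right) + \frac{3 \cdot 4}{B + B^{2}} = \frac{5}{58} + \frac{12}{B + B^{2}}$)
$\left(-17053 + \frac{1}{10504 - 4705}\right) + q{\left(-144 \right)} = \left(-17053 + \frac{1}{10504 - 4705}\right) + \frac{696 + 5 \left(-144\right) + 5 \left(-144\right)^{2}}{58 \left(-144\right) \left(1 - 144\right)} = \left(-17053 + \frac{1}{5799}\right) + \frac{1}{58} \left(- \frac{1}{144}\right) \frac{1}{-143} \left(696 - 720 + 5 \cdot 20736\right) = \left(-17053 + \frac{1}{5799}\right) + \frac{1}{58} \left(- \frac{1}{144}\right) \left(- \frac{1}{143}\right) \left(696 - 720 + 103680\right) = - \frac{98890346}{5799} + \frac{1}{58} \left(- \frac{1}{144}\right) \left(- \frac{1}{143}\right) 103656 = - \frac{98890346}{5799} + \frac{4319}{49764} = - \frac{546794903607}{32064604}$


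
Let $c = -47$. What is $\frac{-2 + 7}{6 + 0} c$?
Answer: $- \frac{235}{6} \approx -39.167$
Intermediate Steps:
$\frac{-2 + 7}{6 + 0} c = \frac{-2 + 7}{6 + 0} \left(-47\right) = \frac{5}{6} \left(-47\right) = - \frac{235}{6}$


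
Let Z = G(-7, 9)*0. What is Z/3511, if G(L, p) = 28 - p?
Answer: 0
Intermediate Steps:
Z = 0 (Z = (28 - 1*9)*0 = (28 - 9)*0 = 19*0 = 0)
Z/3511 = 0/3511 = 0*(1/3511) = 0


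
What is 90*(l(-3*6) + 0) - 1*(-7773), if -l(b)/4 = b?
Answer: 14253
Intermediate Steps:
l(b) = -4*b
90*(l(-3*6) + 0) - 1*(-7773) = 90*(-(-12)*6 + 0) - 1*(-7773) = 90*(-4*(-18) + 0) + 7773 = 90*(72 + 0) + 7773 = 90*72 + 7773 = 6480 + 7773 = 14253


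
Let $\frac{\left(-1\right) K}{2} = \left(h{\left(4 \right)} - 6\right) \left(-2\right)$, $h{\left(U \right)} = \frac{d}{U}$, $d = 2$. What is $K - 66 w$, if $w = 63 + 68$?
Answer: $-8668$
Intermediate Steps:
$h{\left(U \right)} = \frac{2}{U}$
$w = 131$
$K = -22$ ($K = - 2 \left(\frac{2}{4} - 6\right) \left(-2\right) = - 2 \left(2 \cdot \frac{1}{4} - 6\right) \left(-2\right) = - 2 \left(\frac{1}{2} - 6\right) \left(-2\right) = - 2 \left(\left(- \frac{11}{2}\right) \left(-2\right)\right) = \left(-2\right) 11 = -22$)
$K - 66 w = -22 - 8646 = -8668$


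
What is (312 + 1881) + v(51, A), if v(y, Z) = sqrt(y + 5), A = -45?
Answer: 2193 + 2*sqrt(14) ≈ 2200.5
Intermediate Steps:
v(y, Z) = sqrt(5 + y)
(312 + 1881) + v(51, A) = (312 + 1881) + sqrt(5 + 51) = 2193 + sqrt(56) = 2193 + 2*sqrt(14)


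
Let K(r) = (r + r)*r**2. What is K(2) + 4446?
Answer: 4462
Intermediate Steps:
K(r) = 2*r**3 (K(r) = (2*r)*r**2 = 2*r**3)
K(2) + 4446 = 2*2**3 + 4446 = 2*8 + 4446 = 16 + 4446 = 4462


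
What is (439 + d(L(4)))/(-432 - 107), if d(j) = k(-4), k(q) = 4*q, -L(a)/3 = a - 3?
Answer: -423/539 ≈ -0.78479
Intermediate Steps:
L(a) = 9 - 3*a (L(a) = -3*(a - 3) = -3*(-3 + a) = 9 - 3*a)
d(j) = -16 (d(j) = 4*(-4) = -16)
(439 + d(L(4)))/(-432 - 107) = (439 - 16)/(-432 - 107) = 423/(-539) = 423*(-1/539) = -423/539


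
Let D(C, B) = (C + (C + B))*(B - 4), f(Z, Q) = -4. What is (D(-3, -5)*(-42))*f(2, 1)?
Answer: 16632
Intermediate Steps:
D(C, B) = (-4 + B)*(B + 2*C) (D(C, B) = (C + (B + C))*(-4 + B) = (B + 2*C)*(-4 + B) = (-4 + B)*(B + 2*C))
(D(-3, -5)*(-42))*f(2, 1) = (((-5)**2 - 8*(-3) - 4*(-5) + 2*(-5)*(-3))*(-42))*(-4) = ((25 + 24 + 20 + 30)*(-42))*(-4) = (99*(-42))*(-4) = -4158*(-4) = 16632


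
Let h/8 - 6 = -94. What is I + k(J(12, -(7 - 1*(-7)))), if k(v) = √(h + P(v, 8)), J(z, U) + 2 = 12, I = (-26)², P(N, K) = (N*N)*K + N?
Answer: 676 + √106 ≈ 686.30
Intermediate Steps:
h = -704 (h = 48 + 8*(-94) = 48 - 752 = -704)
P(N, K) = N + K*N² (P(N, K) = N²*K + N = K*N² + N = N + K*N²)
I = 676
J(z, U) = 10 (J(z, U) = -2 + 12 = 10)
k(v) = √(-704 + v*(1 + 8*v))
I + k(J(12, -(7 - 1*(-7)))) = 676 + √(-704 + 10*(1 + 8*10)) = 676 + √(-704 + 10*(1 + 80)) = 676 + √(-704 + 10*81) = 676 + √(-704 + 810) = 676 + √106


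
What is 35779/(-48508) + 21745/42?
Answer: 526651871/1018668 ≈ 517.00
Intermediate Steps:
35779/(-48508) + 21745/42 = 35779*(-1/48508) + 21745*(1/42) = -35779/48508 + 21745/42 = 526651871/1018668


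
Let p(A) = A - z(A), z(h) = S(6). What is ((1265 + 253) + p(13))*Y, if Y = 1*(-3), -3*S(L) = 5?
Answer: -4598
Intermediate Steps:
S(L) = -5/3 (S(L) = -⅓*5 = -5/3)
z(h) = -5/3
Y = -3
p(A) = 5/3 + A (p(A) = A - 1*(-5/3) = A + 5/3 = 5/3 + A)
((1265 + 253) + p(13))*Y = ((1265 + 253) + (5/3 + 13))*(-3) = (1518 + 44/3)*(-3) = (4598/3)*(-3) = -4598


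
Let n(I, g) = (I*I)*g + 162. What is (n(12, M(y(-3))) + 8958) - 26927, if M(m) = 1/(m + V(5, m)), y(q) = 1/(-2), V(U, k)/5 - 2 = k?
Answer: -124505/7 ≈ -17786.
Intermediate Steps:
V(U, k) = 10 + 5*k
y(q) = -½
M(m) = 1/(10 + 6*m) (M(m) = 1/(m + (10 + 5*m)) = 1/(10 + 6*m))
n(I, g) = 162 + g*I² (n(I, g) = I²*g + 162 = g*I² + 162 = 162 + g*I²)
(n(12, M(y(-3))) + 8958) - 26927 = ((162 + (1/(2*(5 + 3*(-½))))*12²) + 8958) - 26927 = ((162 + (1/(2*(5 - 3/2)))*144) + 8958) - 26927 = ((162 + (1/(2*(7/2)))*144) + 8958) - 26927 = ((162 + ((½)*(2/7))*144) + 8958) - 26927 = ((162 + (⅐)*144) + 8958) - 26927 = ((162 + 144/7) + 8958) - 26927 = (1278/7 + 8958) - 26927 = 63984/7 - 26927 = -124505/7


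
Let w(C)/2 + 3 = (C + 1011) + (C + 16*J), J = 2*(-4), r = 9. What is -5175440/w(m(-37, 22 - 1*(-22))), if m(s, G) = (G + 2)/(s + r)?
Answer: -18114040/6137 ≈ -2951.6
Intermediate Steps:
m(s, G) = (2 + G)/(9 + s) (m(s, G) = (G + 2)/(s + 9) = (2 + G)/(9 + s))
J = -8
w(C) = 1760 + 4*C (w(C) = -6 + 2*((C + 1011) + (C + 16*(-8))) = -6 + 2*((1011 + C) + (C - 128)) = -6 + 2*((1011 + C) + (-128 + C)) = -6 + 2*(883 + 2*C) = -6 + (1766 + 4*C) = 1760 + 4*C)
-5175440/w(m(-37, 22 - 1*(-22))) = -5175440/(1760 + 4*((2 + (22 - 1*(-22)))/(9 - 37))) = -5175440/(1760 + 4*((2 + (22 + 22))/(-28))) = -5175440/(1760 + 4*(-(2 + 44)/28)) = -5175440/(1760 + 4*(-1/28*46)) = -5175440/(1760 + 4*(-23/14)) = -5175440/(1760 - 46/7) = -5175440/12274/7 = -5175440*7/12274 = -18114040/6137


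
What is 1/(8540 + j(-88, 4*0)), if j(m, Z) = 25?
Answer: 1/8565 ≈ 0.00011675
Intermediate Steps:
1/(8540 + j(-88, 4*0)) = 1/(8540 + 25) = 1/8565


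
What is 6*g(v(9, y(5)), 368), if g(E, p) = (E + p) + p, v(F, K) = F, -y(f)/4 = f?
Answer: 4470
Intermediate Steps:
y(f) = -4*f
g(E, p) = E + 2*p
6*g(v(9, y(5)), 368) = 6*(9 + 2*368) = 6*(9 + 736) = 6*745 = 4470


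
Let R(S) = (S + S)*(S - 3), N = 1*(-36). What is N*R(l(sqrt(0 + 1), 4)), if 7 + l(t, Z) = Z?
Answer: -1296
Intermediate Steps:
l(t, Z) = -7 + Z
N = -36
R(S) = 2*S*(-3 + S) (R(S) = (2*S)*(-3 + S) = 2*S*(-3 + S))
N*R(l(sqrt(0 + 1), 4)) = -72*(-7 + 4)*(-3 + (-7 + 4)) = -72*(-3)*(-3 - 3) = -72*(-3)*(-6) = -36*36 = -1296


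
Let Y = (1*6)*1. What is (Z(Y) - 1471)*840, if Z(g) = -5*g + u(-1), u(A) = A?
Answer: -1261680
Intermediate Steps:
Y = 6 (Y = 6*1 = 6)
Z(g) = -1 - 5*g (Z(g) = -5*g - 1 = -1 - 5*g)
(Z(Y) - 1471)*840 = ((-1 - 5*6) - 1471)*840 = ((-1 - 30) - 1471)*840 = (-31 - 1471)*840 = -1502*840 = -1261680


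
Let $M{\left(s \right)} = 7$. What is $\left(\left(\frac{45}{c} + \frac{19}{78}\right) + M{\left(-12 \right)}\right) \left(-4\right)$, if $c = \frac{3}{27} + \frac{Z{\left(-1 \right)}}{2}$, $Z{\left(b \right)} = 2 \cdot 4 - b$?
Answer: $- \frac{220150}{3237} \approx -68.01$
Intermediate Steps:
$Z{\left(b \right)} = 8 - b$
$c = \frac{83}{18}$ ($c = \frac{3}{27} + \frac{8 - -1}{2} = 3 \cdot \frac{1}{27} + \left(8 + 1\right) \frac{1}{2} = \frac{1}{9} + 9 \cdot \frac{1}{2} = \frac{1}{9} + \frac{9}{2} = \frac{83}{18} \approx 4.6111$)
$\left(\left(\frac{45}{c} + \frac{19}{78}\right) + M{\left(-12 \right)}\right) \left(-4\right) = \left(\left(\frac{45}{\frac{83}{18}} + \frac{19}{78}\right) + 7\right) \left(-4\right) = \left(\left(45 \cdot \frac{18}{83} + 19 \cdot \frac{1}{78}\right) + 7\right) \left(-4\right) = \left(\left(\frac{810}{83} + \frac{19}{78}\right) + 7\right) \left(-4\right) = \left(\frac{64757}{6474} + 7\right) \left(-4\right) = \frac{110075}{6474} \left(-4\right) = - \frac{220150}{3237}$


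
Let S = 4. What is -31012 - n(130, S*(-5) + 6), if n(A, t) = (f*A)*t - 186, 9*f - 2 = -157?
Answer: -559534/9 ≈ -62170.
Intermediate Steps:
f = -155/9 (f = 2/9 + (1/9)*(-157) = 2/9 - 157/9 = -155/9 ≈ -17.222)
n(A, t) = -186 - 155*A*t/9 (n(A, t) = (-155*A/9)*t - 186 = -155*A*t/9 - 186 = -186 - 155*A*t/9)
-31012 - n(130, S*(-5) + 6) = -31012 - (-186 - 155/9*130*(4*(-5) + 6)) = -31012 - (-186 - 155/9*130*(-20 + 6)) = -31012 - (-186 - 155/9*130*(-14)) = -31012 - (-186 + 282100/9) = -31012 - 1*280426/9 = -31012 - 280426/9 = -559534/9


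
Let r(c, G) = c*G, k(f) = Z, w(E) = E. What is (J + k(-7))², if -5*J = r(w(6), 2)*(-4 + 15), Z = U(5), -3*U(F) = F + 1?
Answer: 20164/25 ≈ 806.56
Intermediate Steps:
U(F) = -⅓ - F/3 (U(F) = -(F + 1)/3 = -(1 + F)/3 = -⅓ - F/3)
Z = -2 (Z = -⅓ - ⅓*5 = -⅓ - 5/3 = -2)
k(f) = -2
r(c, G) = G*c
J = -132/5 (J = -2*6*(-4 + 15)/5 = -12*11/5 = -⅕*132 = -132/5 ≈ -26.400)
(J + k(-7))² = (-132/5 - 2)² = (-142/5)² = 20164/25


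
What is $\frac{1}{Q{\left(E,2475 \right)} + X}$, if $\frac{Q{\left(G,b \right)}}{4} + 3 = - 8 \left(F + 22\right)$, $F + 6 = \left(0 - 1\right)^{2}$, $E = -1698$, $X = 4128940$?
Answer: $\frac{1}{4128384} \approx 2.4223 \cdot 10^{-7}$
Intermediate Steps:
$F = -5$ ($F = -6 + \left(0 - 1\right)^{2} = -6 + \left(-1\right)^{2} = -6 + 1 = -5$)
$Q{\left(G,b \right)} = -556$ ($Q{\left(G,b \right)} = -12 + 4 \left(- 8 \left(-5 + 22\right)\right) = -12 + 4 \left(\left(-8\right) 17\right) = -12 + 4 \left(-136\right) = -12 - 544 = -556$)
$\frac{1}{Q{\left(E,2475 \right)} + X} = \frac{1}{-556 + 4128940} = \frac{1}{4128384}$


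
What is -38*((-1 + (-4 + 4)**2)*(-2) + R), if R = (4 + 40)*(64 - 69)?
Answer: 8284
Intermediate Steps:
R = -220 (R = 44*(-5) = -220)
-38*((-1 + (-4 + 4)**2)*(-2) + R) = -38*((-1 + (-4 + 4)**2)*(-2) - 220) = -38*((-1 + 0**2)*(-2) - 220) = -38*((-1 + 0)*(-2) - 220) = -38*(-1*(-2) - 220) = -38*(2 - 220) = -38*(-218) = 8284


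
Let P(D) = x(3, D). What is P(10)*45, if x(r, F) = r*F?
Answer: 1350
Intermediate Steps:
x(r, F) = F*r
P(D) = 3*D (P(D) = D*3 = 3*D)
P(10)*45 = (3*10)*45 = 30*45 = 1350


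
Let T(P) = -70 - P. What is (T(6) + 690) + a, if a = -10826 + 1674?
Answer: -8538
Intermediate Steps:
a = -9152
(T(6) + 690) + a = ((-70 - 1*6) + 690) - 9152 = ((-70 - 6) + 690) - 9152 = (-76 + 690) - 9152 = 614 - 9152 = -8538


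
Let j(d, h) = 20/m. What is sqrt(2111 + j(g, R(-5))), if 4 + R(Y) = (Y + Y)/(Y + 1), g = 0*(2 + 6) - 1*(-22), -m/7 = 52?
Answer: 12*sqrt(121394)/91 ≈ 45.945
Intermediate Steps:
m = -364 (m = -7*52 = -364)
g = 22 (g = 0*8 + 22 = 0 + 22 = 22)
R(Y) = -4 + 2*Y/(1 + Y) (R(Y) = -4 + (Y + Y)/(Y + 1) = -4 + (2*Y)/(1 + Y) = -4 + 2*Y/(1 + Y))
j(d, h) = -5/91 (j(d, h) = 20/(-364) = 20*(-1/364) = -5/91)
sqrt(2111 + j(g, R(-5))) = sqrt(2111 - 5/91) = sqrt(192096/91) = 12*sqrt(121394)/91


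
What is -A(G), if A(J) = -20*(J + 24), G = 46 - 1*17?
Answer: 1060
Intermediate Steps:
G = 29 (G = 46 - 17 = 29)
A(J) = -480 - 20*J (A(J) = -20*(24 + J) = -480 - 20*J)
-A(G) = -(-480 - 20*29) = -(-480 - 580) = -1*(-1060) = 1060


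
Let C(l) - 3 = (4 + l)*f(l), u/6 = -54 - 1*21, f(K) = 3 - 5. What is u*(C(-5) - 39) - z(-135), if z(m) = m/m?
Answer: 15299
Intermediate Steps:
f(K) = -2
u = -450 (u = 6*(-54 - 1*21) = 6*(-54 - 21) = 6*(-75) = -450)
C(l) = -5 - 2*l (C(l) = 3 + (4 + l)*(-2) = 3 + (-8 - 2*l) = -5 - 2*l)
z(m) = 1
u*(C(-5) - 39) - z(-135) = -450*((-5 - 2*(-5)) - 39) - 1*1 = -450*((-5 + 10) - 39) - 1 = -450*(5 - 39) - 1 = -450*(-34) - 1 = 15300 - 1 = 15299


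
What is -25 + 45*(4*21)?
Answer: 3755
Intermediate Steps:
-25 + 45*(4*21) = -25 + 45*84 = -25 + 3780 = 3755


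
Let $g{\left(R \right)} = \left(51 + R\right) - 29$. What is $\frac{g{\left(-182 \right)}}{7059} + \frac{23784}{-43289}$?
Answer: $- \frac{174817496}{305577051} \approx -0.57209$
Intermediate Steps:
$g{\left(R \right)} = 22 + R$
$\frac{g{\left(-182 \right)}}{7059} + \frac{23784}{-43289} = \frac{22 - 182}{7059} + \frac{23784}{-43289} = \left(-160\right) \frac{1}{7059} + 23784 \left(- \frac{1}{43289}\right) = - \frac{160}{7059} - \frac{23784}{43289} = - \frac{174817496}{305577051}$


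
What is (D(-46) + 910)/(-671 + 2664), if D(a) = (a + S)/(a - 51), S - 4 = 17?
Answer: 88295/193321 ≈ 0.45673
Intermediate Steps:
S = 21 (S = 4 + 17 = 21)
D(a) = (21 + a)/(-51 + a) (D(a) = (a + 21)/(a - 51) = (21 + a)/(-51 + a))
(D(-46) + 910)/(-671 + 2664) = ((21 - 46)/(-51 - 46) + 910)/(-671 + 2664) = (-25/(-97) + 910)/1993 = (-1/97*(-25) + 910)*(1/1993) = (25/97 + 910)*(1/1993) = (88295/97)*(1/1993) = 88295/193321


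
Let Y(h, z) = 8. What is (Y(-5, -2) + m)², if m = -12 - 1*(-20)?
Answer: 256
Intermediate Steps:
m = 8 (m = -12 + 20 = 8)
(Y(-5, -2) + m)² = (8 + 8)² = 16² = 256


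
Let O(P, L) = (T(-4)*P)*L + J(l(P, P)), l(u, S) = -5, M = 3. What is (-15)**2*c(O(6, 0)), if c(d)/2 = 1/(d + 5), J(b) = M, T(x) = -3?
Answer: 225/4 ≈ 56.250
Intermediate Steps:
J(b) = 3
O(P, L) = 3 - 3*L*P (O(P, L) = (-3*P)*L + 3 = -3*L*P + 3 = 3 - 3*L*P)
c(d) = 2/(5 + d) (c(d) = 2/(d + 5) = 2/(5 + d))
(-15)**2*c(O(6, 0)) = (-15)**2*(2/(5 + (3 - 3*0*6))) = 225*(2/(5 + (3 + 0))) = 225*(2/(5 + 3)) = 225*(2/8) = 225*(2*(1/8)) = 225*(1/4) = 225/4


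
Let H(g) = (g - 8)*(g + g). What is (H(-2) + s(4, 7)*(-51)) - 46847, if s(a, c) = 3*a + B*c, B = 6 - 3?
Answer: -48490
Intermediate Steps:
H(g) = 2*g*(-8 + g) (H(g) = (-8 + g)*(2*g) = 2*g*(-8 + g))
B = 3
s(a, c) = 3*a + 3*c
(H(-2) + s(4, 7)*(-51)) - 46847 = (2*(-2)*(-8 - 2) + (3*4 + 3*7)*(-51)) - 46847 = (2*(-2)*(-10) + (12 + 21)*(-51)) - 46847 = (40 + 33*(-51)) - 46847 = (40 - 1683) - 46847 = -1643 - 46847 = -48490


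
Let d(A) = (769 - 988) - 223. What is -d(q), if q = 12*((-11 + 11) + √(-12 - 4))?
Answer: 442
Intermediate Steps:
q = 48*I (q = 12*(0 + √(-16)) = 12*(0 + 4*I) = 12*(4*I) = 48*I ≈ 48.0*I)
d(A) = -442 (d(A) = -219 - 223 = -442)
-d(q) = -1*(-442) = 442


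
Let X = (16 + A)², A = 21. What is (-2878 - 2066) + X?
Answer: -3575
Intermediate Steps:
X = 1369 (X = (16 + 21)² = 37² = 1369)
(-2878 - 2066) + X = (-2878 - 2066) + 1369 = -4944 + 1369 = -3575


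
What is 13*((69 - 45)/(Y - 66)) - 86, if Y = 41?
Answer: -2462/25 ≈ -98.480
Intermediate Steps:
13*((69 - 45)/(Y - 66)) - 86 = 13*((69 - 45)/(41 - 66)) - 86 = 13*(24/(-25)) - 86 = 13*(24*(-1/25)) - 86 = 13*(-24/25) - 86 = -312/25 - 86 = -2462/25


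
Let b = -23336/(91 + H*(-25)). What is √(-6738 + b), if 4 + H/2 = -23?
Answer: I*√14024956154/1441 ≈ 82.184*I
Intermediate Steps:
H = -54 (H = -8 + 2*(-23) = -8 - 46 = -54)
b = -23336/1441 (b = -23336/(91 - 54*(-25)) = -23336/(91 + 1350) = -23336/1441 ≈ -16.194)
√(-6738 + b) = √(-6738 - 23336/1441) = √(-9732794/1441) = I*√14024956154/1441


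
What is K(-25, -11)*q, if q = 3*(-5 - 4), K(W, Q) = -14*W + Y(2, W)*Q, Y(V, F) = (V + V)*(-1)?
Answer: -10638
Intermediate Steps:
Y(V, F) = -2*V (Y(V, F) = (2*V)*(-1) = -2*V)
K(W, Q) = -14*W - 4*Q (K(W, Q) = -14*W + (-2*2)*Q = -14*W - 4*Q)
q = -27 (q = 3*(-9) = -27)
K(-25, -11)*q = (-14*(-25) - 4*(-11))*(-27) = (350 + 44)*(-27) = 394*(-27) = -10638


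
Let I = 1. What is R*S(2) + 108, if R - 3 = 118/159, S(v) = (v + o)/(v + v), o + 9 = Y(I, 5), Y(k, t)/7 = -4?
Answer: 47863/636 ≈ 75.256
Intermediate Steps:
Y(k, t) = -28 (Y(k, t) = 7*(-4) = -28)
o = -37 (o = -9 - 28 = -37)
S(v) = (-37 + v)/(2*v) (S(v) = (v - 37)/(v + v) = (-37 + v)/((2*v)) = (-37 + v)*(1/(2*v)) = (-37 + v)/(2*v))
R = 595/159 (R = 3 + 118/159 = 595/159 ≈ 3.7421)
R*S(2) + 108 = 595*((½)*(-37 + 2)/2)/159 + 108 = 595*((½)*(½)*(-35))/159 + 108 = (595/159)*(-35/4) + 108 = -20825/636 + 108 = 47863/636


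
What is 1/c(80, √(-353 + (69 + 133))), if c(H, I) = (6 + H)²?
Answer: 1/7396 ≈ 0.00013521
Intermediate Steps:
1/c(80, √(-353 + (69 + 133))) = 1/((6 + 80)²) = 1/(86²) = 1/7396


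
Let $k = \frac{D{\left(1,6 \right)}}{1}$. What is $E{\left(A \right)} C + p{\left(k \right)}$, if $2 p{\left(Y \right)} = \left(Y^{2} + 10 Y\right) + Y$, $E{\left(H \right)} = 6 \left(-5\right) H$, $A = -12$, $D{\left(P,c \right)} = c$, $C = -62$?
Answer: $-22269$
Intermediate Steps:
$k = 6$ ($k = \frac{6}{1} = 6 \cdot 1 = 6$)
$E{\left(H \right)} = - 30 H$
$p{\left(Y \right)} = \frac{Y^{2}}{2} + \frac{11 Y}{2}$ ($p{\left(Y \right)} = \frac{\left(Y^{2} + 10 Y\right) + Y}{2} = \frac{Y^{2} + 11 Y}{2} = \frac{Y^{2}}{2} + \frac{11 Y}{2}$)
$E{\left(A \right)} C + p{\left(k \right)} = \left(-30\right) \left(-12\right) \left(-62\right) + \frac{1}{2} \cdot 6 \left(11 + 6\right) = 360 \left(-62\right) + \frac{1}{2} \cdot 6 \cdot 17 = -22320 + 51 = -22269$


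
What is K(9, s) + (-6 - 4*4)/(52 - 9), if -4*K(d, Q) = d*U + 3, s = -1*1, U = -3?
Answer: 236/43 ≈ 5.4884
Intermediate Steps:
s = -1
K(d, Q) = -3/4 + 3*d/4 (K(d, Q) = -(d*(-3) + 3)/4 = -(-3*d + 3)/4 = -(3 - 3*d)/4 = -3/4 + 3*d/4)
K(9, s) + (-6 - 4*4)/(52 - 9) = (-3/4 + (3/4)*9) + (-6 - 4*4)/(52 - 9) = (-3/4 + 27/4) + (-6 - 16)/43 = 6 - 22*1/43 = 6 - 22/43 = 236/43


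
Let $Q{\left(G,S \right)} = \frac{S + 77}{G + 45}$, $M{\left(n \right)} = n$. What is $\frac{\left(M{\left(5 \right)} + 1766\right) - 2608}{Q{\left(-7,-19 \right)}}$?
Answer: $- \frac{15903}{29} \approx -548.38$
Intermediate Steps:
$Q{\left(G,S \right)} = \frac{77 + S}{45 + G}$
$\frac{\left(M{\left(5 \right)} + 1766\right) - 2608}{Q{\left(-7,-19 \right)}} = \frac{\left(5 + 1766\right) - 2608}{\frac{1}{45 - 7} \left(77 - 19\right)} = \frac{1771 - 2608}{\frac{1}{38} \cdot 58} = - \frac{837}{\frac{1}{38} \cdot 58} = - \frac{837}{\frac{29}{19}} = \left(-837\right) \frac{19}{29} = - \frac{15903}{29}$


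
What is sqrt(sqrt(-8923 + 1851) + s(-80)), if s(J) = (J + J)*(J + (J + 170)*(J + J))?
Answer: 2*sqrt(579200 + I*sqrt(442)) ≈ 1522.1 + 0.027625*I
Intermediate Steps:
s(J) = 2*J*(J + 2*J*(170 + J)) (s(J) = (2*J)*(J + (170 + J)*(2*J)) = (2*J)*(J + 2*J*(170 + J)) = 2*J*(J + 2*J*(170 + J)))
sqrt(sqrt(-8923 + 1851) + s(-80)) = sqrt(sqrt(-8923 + 1851) + (-80)**2*(682 + 4*(-80))) = sqrt(sqrt(-7072) + 6400*(682 - 320)) = sqrt(4*I*sqrt(442) + 6400*362) = sqrt(4*I*sqrt(442) + 2316800) = sqrt(2316800 + 4*I*sqrt(442))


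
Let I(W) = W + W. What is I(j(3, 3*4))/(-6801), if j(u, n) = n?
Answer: -8/2267 ≈ -0.0035289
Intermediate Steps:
I(W) = 2*W
I(j(3, 3*4))/(-6801) = (2*(3*4))/(-6801) = (2*12)*(-1/6801) = 24*(-1/6801) = -8/2267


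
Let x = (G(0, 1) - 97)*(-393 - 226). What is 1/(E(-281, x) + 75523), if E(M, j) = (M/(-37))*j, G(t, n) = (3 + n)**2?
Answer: 37/16883410 ≈ 2.1915e-6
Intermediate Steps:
x = 50139 (x = ((3 + 1)**2 - 97)*(-393 - 226) = (4**2 - 97)*(-619) = (16 - 97)*(-619) = -81*(-619) = 50139)
E(M, j) = -M*j/37 (E(M, j) = (M*(-1/37))*j = (-M/37)*j = -M*j/37)
1/(E(-281, x) + 75523) = 1/(-1/37*(-281)*50139 + 75523) = 1/(14089059/37 + 75523) = 1/(16883410/37) = 37/16883410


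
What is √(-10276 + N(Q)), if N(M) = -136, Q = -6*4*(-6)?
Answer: 2*I*√2603 ≈ 102.04*I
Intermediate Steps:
Q = 144 (Q = -24*(-6) = 144)
√(-10276 + N(Q)) = √(-10276 - 136) = √(-10412) = 2*I*√2603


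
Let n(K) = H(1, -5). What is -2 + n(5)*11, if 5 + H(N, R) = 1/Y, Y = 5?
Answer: -274/5 ≈ -54.800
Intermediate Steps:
H(N, R) = -24/5 (H(N, R) = -5 + 1/5 = -5 + ⅕ = -24/5)
n(K) = -24/5
-2 + n(5)*11 = -2 - 24/5*11 = -2 - 264/5 = -274/5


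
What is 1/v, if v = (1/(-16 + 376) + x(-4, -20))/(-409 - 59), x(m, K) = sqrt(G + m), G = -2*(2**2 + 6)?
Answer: 168480*I/(-I + 720*sqrt(6)) ≈ -0.054167 + 95.53*I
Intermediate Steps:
G = -20 (G = -2*(4 + 6) = -2*10 = -20)
x(m, K) = sqrt(-20 + m)
v = -1/168480 - I*sqrt(6)/234 (v = (1/(-16 + 376) + sqrt(-20 - 4))/(-409 - 59) = (1/360 + sqrt(-24))/(-468) = (1/360 + 2*I*sqrt(6))*(-1/468) = -1/168480 - I*sqrt(6)/234 ≈ -5.9354e-6 - 0.010468*I)
1/v = 1/(-1/168480 - I*sqrt(6)/234)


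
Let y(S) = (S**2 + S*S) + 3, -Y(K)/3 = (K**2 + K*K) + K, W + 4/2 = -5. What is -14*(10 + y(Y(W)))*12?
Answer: -25043928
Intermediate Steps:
W = -7 (W = -2 - 5 = -7)
Y(K) = -6*K**2 - 3*K (Y(K) = -3*((K**2 + K*K) + K) = -3*((K**2 + K**2) + K) = -3*(2*K**2 + K) = -3*(K + 2*K**2) = -6*K**2 - 3*K)
y(S) = 3 + 2*S**2 (y(S) = (S**2 + S**2) + 3 = 2*S**2 + 3 = 3 + 2*S**2)
-14*(10 + y(Y(W)))*12 = -14*(10 + (3 + 2*(-3*(-7)*(1 + 2*(-7)))**2))*12 = -14*(10 + (3 + 2*(-3*(-7)*(1 - 14))**2))*12 = -14*(10 + (3 + 2*(-3*(-7)*(-13))**2))*12 = -14*(10 + (3 + 2*(-273)**2))*12 = -14*(10 + (3 + 2*74529))*12 = -14*(10 + (3 + 149058))*12 = -14*(10 + 149061)*12 = -14*149071*12 = -2086994*12 = -25043928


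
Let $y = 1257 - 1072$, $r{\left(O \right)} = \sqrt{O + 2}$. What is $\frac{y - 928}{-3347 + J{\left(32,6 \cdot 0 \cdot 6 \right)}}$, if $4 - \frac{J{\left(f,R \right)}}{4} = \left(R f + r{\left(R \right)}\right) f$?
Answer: $\frac{2474933}{11062793} - \frac{95104 \sqrt{2}}{11062793} \approx 0.21156$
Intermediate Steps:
$r{\left(O \right)} = \sqrt{2 + O}$
$y = 185$
$J{\left(f,R \right)} = 16 - 4 f \left(\sqrt{2 + R} + R f\right)$ ($J{\left(f,R \right)} = 16 - 4 \left(R f + \sqrt{2 + R}\right) f = 16 - 4 \left(\sqrt{2 + R} + R f\right) f = 16 - 4 f \left(\sqrt{2 + R} + R f\right)$)
$\frac{y - 928}{-3347 + J{\left(32,6 \cdot 0 \cdot 6 \right)}} = \frac{185 - 928}{-3347 - \left(-16 + 128 \sqrt{2 + 6 \cdot 0 \cdot 6} + 4 \cdot 6 \cdot 0 \cdot 6 \cdot 32^{2}\right)} = - \frac{743}{-3347 - \left(-16 + 128 \sqrt{2 + 0 \cdot 6} + 4 \cdot 0 \cdot 6 \cdot 1024\right)} = - \frac{743}{-3347 - \left(-16 + 128 \sqrt{2 + 0}\right)} = - \frac{743}{-3347 + \left(16 + 0 - 128 \sqrt{2}\right)} = - \frac{743}{-3347 + \left(16 - 128 \sqrt{2}\right)} = - \frac{743}{-3331 - 128 \sqrt{2}}$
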